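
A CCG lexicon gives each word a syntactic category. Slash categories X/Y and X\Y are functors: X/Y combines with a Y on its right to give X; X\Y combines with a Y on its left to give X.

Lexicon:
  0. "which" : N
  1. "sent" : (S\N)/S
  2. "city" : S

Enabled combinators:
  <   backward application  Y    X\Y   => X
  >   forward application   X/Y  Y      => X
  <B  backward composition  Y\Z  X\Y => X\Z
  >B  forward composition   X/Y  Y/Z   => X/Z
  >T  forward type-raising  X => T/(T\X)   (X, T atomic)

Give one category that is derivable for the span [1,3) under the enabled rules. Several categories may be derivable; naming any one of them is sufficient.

[0,3] S   <
  [0,1] "which" : N
  [1,3] S\N   >
    [1,2] "sent" : (S\N)/S
    [2,3] "city" : S

S\N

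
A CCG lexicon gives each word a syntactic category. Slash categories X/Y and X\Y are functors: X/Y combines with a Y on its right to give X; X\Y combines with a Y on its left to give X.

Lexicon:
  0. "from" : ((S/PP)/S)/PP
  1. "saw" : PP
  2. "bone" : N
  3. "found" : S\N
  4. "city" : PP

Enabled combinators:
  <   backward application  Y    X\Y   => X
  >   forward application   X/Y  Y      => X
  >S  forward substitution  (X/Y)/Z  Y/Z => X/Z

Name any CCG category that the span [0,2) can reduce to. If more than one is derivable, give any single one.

[0,5] S   >
  [0,4] S/PP   >
    [0,2] (S/PP)/S   >
      [0,1] "from" : ((S/PP)/S)/PP
      [1,2] "saw" : PP
    [2,4] S   <
      [2,3] "bone" : N
      [3,4] "found" : S\N
  [4,5] "city" : PP

(S/PP)/S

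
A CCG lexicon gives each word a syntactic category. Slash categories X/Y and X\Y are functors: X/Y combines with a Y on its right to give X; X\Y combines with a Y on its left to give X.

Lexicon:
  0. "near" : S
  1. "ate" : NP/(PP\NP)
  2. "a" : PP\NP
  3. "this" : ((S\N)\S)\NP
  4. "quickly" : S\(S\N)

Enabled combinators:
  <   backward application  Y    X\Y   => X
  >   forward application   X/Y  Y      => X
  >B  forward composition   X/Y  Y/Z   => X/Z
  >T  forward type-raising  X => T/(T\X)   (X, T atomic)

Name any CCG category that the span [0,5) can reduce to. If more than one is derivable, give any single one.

[0,5] S   <
  [0,4] S\N   <
    [0,1] "near" : S
    [1,4] (S\N)\S   <
      [1,3] NP   >
        [1,2] "ate" : NP/(PP\NP)
        [2,3] "a" : PP\NP
      [3,4] "this" : ((S\N)\S)\NP
  [4,5] "quickly" : S\(S\N)

S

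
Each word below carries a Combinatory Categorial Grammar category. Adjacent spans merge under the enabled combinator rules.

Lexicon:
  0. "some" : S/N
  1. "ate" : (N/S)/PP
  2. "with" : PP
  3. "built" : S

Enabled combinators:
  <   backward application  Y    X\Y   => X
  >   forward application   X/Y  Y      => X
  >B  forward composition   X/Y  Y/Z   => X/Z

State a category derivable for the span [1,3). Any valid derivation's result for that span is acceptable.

N/S

[0,4] S   >
  [0,1] "some" : S/N
  [1,4] N   >
    [1,3] N/S   >
      [1,2] "ate" : (N/S)/PP
      [2,3] "with" : PP
    [3,4] "built" : S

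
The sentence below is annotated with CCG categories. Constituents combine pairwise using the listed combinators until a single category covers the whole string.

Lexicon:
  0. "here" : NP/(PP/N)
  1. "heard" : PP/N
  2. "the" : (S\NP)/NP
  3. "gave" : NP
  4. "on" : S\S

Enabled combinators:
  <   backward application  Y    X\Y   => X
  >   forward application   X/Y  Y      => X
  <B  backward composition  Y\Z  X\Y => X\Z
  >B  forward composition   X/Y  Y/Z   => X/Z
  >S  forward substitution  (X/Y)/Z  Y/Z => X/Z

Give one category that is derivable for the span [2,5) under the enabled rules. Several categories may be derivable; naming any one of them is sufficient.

S\NP

[0,5] S   <
  [0,2] NP   >
    [0,1] "here" : NP/(PP/N)
    [1,2] "heard" : PP/N
  [2,5] S\NP   <B
    [2,4] S\NP   >
      [2,3] "the" : (S\NP)/NP
      [3,4] "gave" : NP
    [4,5] "on" : S\S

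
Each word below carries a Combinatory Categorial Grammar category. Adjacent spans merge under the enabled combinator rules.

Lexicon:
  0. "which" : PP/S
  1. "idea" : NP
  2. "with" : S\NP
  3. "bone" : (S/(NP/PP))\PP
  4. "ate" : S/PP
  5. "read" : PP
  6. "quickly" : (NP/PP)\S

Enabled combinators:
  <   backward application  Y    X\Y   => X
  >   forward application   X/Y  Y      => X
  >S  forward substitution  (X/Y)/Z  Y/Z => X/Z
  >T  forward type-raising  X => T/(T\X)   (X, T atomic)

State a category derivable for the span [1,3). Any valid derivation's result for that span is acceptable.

S

[0,7] S   >
  [0,4] S/(NP/PP)   <
    [0,3] PP   >
      [0,1] "which" : PP/S
      [1,3] S   >
        [1,2] S/(S\NP)   >T
          [1,2] "idea" : NP
        [2,3] "with" : S\NP
    [3,4] "bone" : (S/(NP/PP))\PP
  [4,7] NP/PP   <
    [4,6] S   >
      [4,5] "ate" : S/PP
      [5,6] "read" : PP
    [6,7] "quickly" : (NP/PP)\S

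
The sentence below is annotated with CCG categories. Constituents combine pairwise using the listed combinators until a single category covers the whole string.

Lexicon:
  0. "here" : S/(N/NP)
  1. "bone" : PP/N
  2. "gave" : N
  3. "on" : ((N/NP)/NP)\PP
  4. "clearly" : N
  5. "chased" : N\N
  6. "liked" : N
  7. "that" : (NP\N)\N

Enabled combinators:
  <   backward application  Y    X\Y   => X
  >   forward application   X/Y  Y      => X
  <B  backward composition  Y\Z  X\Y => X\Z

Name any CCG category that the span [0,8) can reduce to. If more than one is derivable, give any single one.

S

[0,8] S   >
  [0,1] "here" : S/(N/NP)
  [1,8] N/NP   >
    [1,4] (N/NP)/NP   <
      [1,3] PP   >
        [1,2] "bone" : PP/N
        [2,3] "gave" : N
      [3,4] "on" : ((N/NP)/NP)\PP
    [4,8] NP   <
      [4,5] "clearly" : N
      [5,8] NP\N   <B
        [5,6] "chased" : N\N
        [6,8] NP\N   <
          [6,7] "liked" : N
          [7,8] "that" : (NP\N)\N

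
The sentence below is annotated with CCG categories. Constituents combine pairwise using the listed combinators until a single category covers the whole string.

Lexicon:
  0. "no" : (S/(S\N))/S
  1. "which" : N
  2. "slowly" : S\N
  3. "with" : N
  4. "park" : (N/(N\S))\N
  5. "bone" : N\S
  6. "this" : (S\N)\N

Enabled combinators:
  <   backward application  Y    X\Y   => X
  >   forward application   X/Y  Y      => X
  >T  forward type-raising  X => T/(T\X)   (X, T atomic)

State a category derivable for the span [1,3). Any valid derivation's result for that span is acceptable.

[0,7] S   >
  [0,3] S/(S\N)   >
    [0,1] "no" : (S/(S\N))/S
    [1,3] S   <
      [1,2] "which" : N
      [2,3] "slowly" : S\N
  [3,7] S\N   <
    [3,6] N   >
      [3,5] N/(N\S)   <
        [3,4] "with" : N
        [4,5] "park" : (N/(N\S))\N
      [5,6] "bone" : N\S
    [6,7] "this" : (S\N)\N

S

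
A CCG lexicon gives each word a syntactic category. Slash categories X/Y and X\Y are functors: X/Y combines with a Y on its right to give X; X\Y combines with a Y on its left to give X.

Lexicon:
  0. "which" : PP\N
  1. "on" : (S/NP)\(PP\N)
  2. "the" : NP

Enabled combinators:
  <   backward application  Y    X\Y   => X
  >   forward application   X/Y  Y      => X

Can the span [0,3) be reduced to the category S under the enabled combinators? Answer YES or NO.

[0,3] S   >
  [0,2] S/NP   <
    [0,1] "which" : PP\N
    [1,2] "on" : (S/NP)\(PP\N)
  [2,3] "the" : NP

YES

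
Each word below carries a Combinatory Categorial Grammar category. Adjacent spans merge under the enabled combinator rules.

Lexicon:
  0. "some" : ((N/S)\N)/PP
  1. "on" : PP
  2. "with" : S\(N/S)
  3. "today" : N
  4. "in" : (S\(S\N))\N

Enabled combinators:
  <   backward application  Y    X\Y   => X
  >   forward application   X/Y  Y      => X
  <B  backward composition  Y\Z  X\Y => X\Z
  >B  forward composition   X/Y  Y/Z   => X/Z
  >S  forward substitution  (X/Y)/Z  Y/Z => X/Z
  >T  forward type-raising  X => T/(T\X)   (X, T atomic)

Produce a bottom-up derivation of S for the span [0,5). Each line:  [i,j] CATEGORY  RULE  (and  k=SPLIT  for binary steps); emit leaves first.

[0,1] ((N/S)\N)/PP  lex  "some"
[1,2] PP  lex  "on"
[0,2] (N/S)\N  >  k=1
[2,3] S\(N/S)  lex  "with"
[0,3] S\N  <B  k=2
[3,4] N  lex  "today"
[4,5] (S\(S\N))\N  lex  "in"
[3,5] S\(S\N)  <  k=4
[0,5] S  <  k=3

[0,5] S   <
  [0,3] S\N   <B
    [0,2] (N/S)\N   >
      [0,1] "some" : ((N/S)\N)/PP
      [1,2] "on" : PP
    [2,3] "with" : S\(N/S)
  [3,5] S\(S\N)   <
    [3,4] "today" : N
    [4,5] "in" : (S\(S\N))\N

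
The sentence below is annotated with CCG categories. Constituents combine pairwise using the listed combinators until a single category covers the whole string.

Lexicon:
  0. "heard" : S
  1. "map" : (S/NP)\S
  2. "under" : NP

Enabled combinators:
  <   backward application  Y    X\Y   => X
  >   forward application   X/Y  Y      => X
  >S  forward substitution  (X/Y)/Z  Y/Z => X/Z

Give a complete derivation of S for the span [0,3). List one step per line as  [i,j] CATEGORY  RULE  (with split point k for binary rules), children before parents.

[0,1] S  lex  "heard"
[1,2] (S/NP)\S  lex  "map"
[0,2] S/NP  <  k=1
[2,3] NP  lex  "under"
[0,3] S  >  k=2

[0,3] S   >
  [0,2] S/NP   <
    [0,1] "heard" : S
    [1,2] "map" : (S/NP)\S
  [2,3] "under" : NP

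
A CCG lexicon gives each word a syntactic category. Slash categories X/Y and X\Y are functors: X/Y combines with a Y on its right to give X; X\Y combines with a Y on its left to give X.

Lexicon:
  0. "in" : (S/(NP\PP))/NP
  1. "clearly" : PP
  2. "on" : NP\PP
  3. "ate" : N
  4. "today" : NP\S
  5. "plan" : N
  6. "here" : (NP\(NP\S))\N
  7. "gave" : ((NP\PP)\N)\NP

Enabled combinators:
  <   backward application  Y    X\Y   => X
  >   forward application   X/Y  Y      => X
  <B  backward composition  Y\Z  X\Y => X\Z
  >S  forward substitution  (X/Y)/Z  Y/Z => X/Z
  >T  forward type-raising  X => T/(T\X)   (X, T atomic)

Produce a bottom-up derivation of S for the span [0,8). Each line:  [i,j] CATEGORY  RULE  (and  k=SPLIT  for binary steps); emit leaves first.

[0,8] S   >
  [0,3] S/(NP\PP)   >
    [0,1] "in" : (S/(NP\PP))/NP
    [1,3] NP   <
      [1,2] "clearly" : PP
      [2,3] "on" : NP\PP
  [3,8] NP\PP   <
    [3,4] "ate" : N
    [4,8] (NP\PP)\N   <
      [4,7] NP   <
        [4,5] "today" : NP\S
        [5,7] NP\(NP\S)   <
          [5,6] "plan" : N
          [6,7] "here" : (NP\(NP\S))\N
      [7,8] "gave" : ((NP\PP)\N)\NP

[0,1] (S/(NP\PP))/NP  lex  "in"
[1,2] PP  lex  "clearly"
[2,3] NP\PP  lex  "on"
[1,3] NP  <  k=2
[0,3] S/(NP\PP)  >  k=1
[3,4] N  lex  "ate"
[4,5] NP\S  lex  "today"
[5,6] N  lex  "plan"
[6,7] (NP\(NP\S))\N  lex  "here"
[5,7] NP\(NP\S)  <  k=6
[4,7] NP  <  k=5
[7,8] ((NP\PP)\N)\NP  lex  "gave"
[4,8] (NP\PP)\N  <  k=7
[3,8] NP\PP  <  k=4
[0,8] S  >  k=3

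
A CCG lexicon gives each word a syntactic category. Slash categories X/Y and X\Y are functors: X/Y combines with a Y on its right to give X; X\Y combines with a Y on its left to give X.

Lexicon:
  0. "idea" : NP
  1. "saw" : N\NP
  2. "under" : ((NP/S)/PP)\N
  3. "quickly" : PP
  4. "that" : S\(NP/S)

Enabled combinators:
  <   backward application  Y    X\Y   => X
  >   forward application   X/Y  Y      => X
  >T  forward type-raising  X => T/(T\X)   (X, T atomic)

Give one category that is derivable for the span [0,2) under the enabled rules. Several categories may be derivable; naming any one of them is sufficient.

[0,5] S   <
  [0,4] NP/S   >
    [0,3] (NP/S)/PP   <
      [0,2] N   >
        [0,1] N/(N\NP)   >T
          [0,1] "idea" : NP
        [1,2] "saw" : N\NP
      [2,3] "under" : ((NP/S)/PP)\N
    [3,4] "quickly" : PP
  [4,5] "that" : S\(NP/S)

N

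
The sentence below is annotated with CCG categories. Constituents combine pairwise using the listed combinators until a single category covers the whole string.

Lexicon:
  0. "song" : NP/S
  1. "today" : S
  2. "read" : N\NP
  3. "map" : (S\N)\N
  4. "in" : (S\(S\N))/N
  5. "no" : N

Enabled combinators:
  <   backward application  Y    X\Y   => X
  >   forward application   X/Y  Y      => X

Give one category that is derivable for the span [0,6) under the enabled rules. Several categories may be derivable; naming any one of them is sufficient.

[0,6] S   <
  [0,4] S\N   <
    [0,3] N   <
      [0,2] NP   >
        [0,1] "song" : NP/S
        [1,2] "today" : S
      [2,3] "read" : N\NP
    [3,4] "map" : (S\N)\N
  [4,6] S\(S\N)   >
    [4,5] "in" : (S\(S\N))/N
    [5,6] "no" : N

S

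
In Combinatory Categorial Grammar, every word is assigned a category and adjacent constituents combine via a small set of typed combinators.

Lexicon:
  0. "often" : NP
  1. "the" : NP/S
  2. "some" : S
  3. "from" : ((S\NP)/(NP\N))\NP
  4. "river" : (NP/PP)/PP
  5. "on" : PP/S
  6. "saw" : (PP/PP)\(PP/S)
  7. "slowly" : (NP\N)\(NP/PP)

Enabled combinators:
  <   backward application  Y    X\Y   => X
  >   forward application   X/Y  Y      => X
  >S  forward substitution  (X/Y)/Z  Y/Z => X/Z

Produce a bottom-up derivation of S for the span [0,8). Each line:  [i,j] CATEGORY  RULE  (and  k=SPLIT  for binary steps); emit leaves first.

[0,1] NP  lex  "often"
[1,2] NP/S  lex  "the"
[2,3] S  lex  "some"
[1,3] NP  >  k=2
[3,4] ((S\NP)/(NP\N))\NP  lex  "from"
[1,4] (S\NP)/(NP\N)  <  k=3
[4,5] (NP/PP)/PP  lex  "river"
[5,6] PP/S  lex  "on"
[6,7] (PP/PP)\(PP/S)  lex  "saw"
[5,7] PP/PP  <  k=6
[4,7] NP/PP  >S  k=5
[7,8] (NP\N)\(NP/PP)  lex  "slowly"
[4,8] NP\N  <  k=7
[1,8] S\NP  >  k=4
[0,8] S  <  k=1

[0,8] S   <
  [0,1] "often" : NP
  [1,8] S\NP   >
    [1,4] (S\NP)/(NP\N)   <
      [1,3] NP   >
        [1,2] "the" : NP/S
        [2,3] "some" : S
      [3,4] "from" : ((S\NP)/(NP\N))\NP
    [4,8] NP\N   <
      [4,7] NP/PP   >S
        [4,5] "river" : (NP/PP)/PP
        [5,7] PP/PP   <
          [5,6] "on" : PP/S
          [6,7] "saw" : (PP/PP)\(PP/S)
      [7,8] "slowly" : (NP\N)\(NP/PP)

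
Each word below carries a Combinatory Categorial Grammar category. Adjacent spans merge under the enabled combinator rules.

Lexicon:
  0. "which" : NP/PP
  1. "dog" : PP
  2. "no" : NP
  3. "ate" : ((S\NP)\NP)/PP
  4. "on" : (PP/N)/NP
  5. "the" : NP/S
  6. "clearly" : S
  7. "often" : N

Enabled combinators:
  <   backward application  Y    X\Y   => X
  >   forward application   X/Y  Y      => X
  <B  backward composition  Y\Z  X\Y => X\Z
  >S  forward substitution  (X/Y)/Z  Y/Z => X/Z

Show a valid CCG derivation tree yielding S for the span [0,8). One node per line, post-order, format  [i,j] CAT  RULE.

[0,1] NP/PP  lex  "which"
[1,2] PP  lex  "dog"
[0,2] NP  >  k=1
[2,3] NP  lex  "no"
[3,4] ((S\NP)\NP)/PP  lex  "ate"
[4,5] (PP/N)/NP  lex  "on"
[5,6] NP/S  lex  "the"
[6,7] S  lex  "clearly"
[5,7] NP  >  k=6
[4,7] PP/N  >  k=5
[7,8] N  lex  "often"
[4,8] PP  >  k=7
[3,8] (S\NP)\NP  >  k=4
[2,8] S\NP  <  k=3
[0,8] S  <  k=2

[0,8] S   <
  [0,2] NP   >
    [0,1] "which" : NP/PP
    [1,2] "dog" : PP
  [2,8] S\NP   <
    [2,3] "no" : NP
    [3,8] (S\NP)\NP   >
      [3,4] "ate" : ((S\NP)\NP)/PP
      [4,8] PP   >
        [4,7] PP/N   >
          [4,5] "on" : (PP/N)/NP
          [5,7] NP   >
            [5,6] "the" : NP/S
            [6,7] "clearly" : S
        [7,8] "often" : N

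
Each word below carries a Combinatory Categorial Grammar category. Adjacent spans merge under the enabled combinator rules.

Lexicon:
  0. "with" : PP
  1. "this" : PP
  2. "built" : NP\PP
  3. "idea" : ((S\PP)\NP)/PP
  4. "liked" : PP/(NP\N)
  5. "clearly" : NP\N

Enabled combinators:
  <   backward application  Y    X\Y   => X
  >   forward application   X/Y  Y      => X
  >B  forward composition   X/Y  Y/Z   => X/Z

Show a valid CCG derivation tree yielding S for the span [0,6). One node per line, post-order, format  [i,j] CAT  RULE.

[0,1] PP  lex  "with"
[1,2] PP  lex  "this"
[2,3] NP\PP  lex  "built"
[1,3] NP  <  k=2
[3,4] ((S\PP)\NP)/PP  lex  "idea"
[4,5] PP/(NP\N)  lex  "liked"
[5,6] NP\N  lex  "clearly"
[4,6] PP  >  k=5
[3,6] (S\PP)\NP  >  k=4
[1,6] S\PP  <  k=3
[0,6] S  <  k=1

[0,6] S   <
  [0,1] "with" : PP
  [1,6] S\PP   <
    [1,3] NP   <
      [1,2] "this" : PP
      [2,3] "built" : NP\PP
    [3,6] (S\PP)\NP   >
      [3,4] "idea" : ((S\PP)\NP)/PP
      [4,6] PP   >
        [4,5] "liked" : PP/(NP\N)
        [5,6] "clearly" : NP\N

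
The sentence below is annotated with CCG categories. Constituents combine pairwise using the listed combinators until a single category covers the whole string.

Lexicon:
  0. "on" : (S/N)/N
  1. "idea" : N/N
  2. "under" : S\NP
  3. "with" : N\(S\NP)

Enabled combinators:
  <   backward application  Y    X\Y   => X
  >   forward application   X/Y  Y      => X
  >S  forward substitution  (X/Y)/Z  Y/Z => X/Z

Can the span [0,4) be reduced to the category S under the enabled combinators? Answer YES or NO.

[0,4] S   >
  [0,2] S/N   >S
    [0,1] "on" : (S/N)/N
    [1,2] "idea" : N/N
  [2,4] N   <
    [2,3] "under" : S\NP
    [3,4] "with" : N\(S\NP)

YES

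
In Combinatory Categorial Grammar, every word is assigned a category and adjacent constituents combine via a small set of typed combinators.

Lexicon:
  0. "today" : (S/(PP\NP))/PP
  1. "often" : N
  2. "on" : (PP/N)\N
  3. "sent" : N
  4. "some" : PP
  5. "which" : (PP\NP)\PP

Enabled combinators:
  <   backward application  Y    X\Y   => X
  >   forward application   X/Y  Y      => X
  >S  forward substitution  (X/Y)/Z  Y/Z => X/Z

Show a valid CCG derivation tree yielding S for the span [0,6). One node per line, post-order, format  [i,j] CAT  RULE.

[0,1] (S/(PP\NP))/PP  lex  "today"
[1,2] N  lex  "often"
[2,3] (PP/N)\N  lex  "on"
[1,3] PP/N  <  k=2
[3,4] N  lex  "sent"
[1,4] PP  >  k=3
[0,4] S/(PP\NP)  >  k=1
[4,5] PP  lex  "some"
[5,6] (PP\NP)\PP  lex  "which"
[4,6] PP\NP  <  k=5
[0,6] S  >  k=4

[0,6] S   >
  [0,4] S/(PP\NP)   >
    [0,1] "today" : (S/(PP\NP))/PP
    [1,4] PP   >
      [1,3] PP/N   <
        [1,2] "often" : N
        [2,3] "on" : (PP/N)\N
      [3,4] "sent" : N
  [4,6] PP\NP   <
    [4,5] "some" : PP
    [5,6] "which" : (PP\NP)\PP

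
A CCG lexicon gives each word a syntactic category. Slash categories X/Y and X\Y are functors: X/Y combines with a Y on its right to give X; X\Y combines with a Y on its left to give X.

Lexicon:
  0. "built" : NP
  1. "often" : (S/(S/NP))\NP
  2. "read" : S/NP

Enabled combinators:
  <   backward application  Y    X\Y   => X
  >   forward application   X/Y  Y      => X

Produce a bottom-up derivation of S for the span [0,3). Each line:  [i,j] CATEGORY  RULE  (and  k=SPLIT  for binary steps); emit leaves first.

[0,1] NP  lex  "built"
[1,2] (S/(S/NP))\NP  lex  "often"
[0,2] S/(S/NP)  <  k=1
[2,3] S/NP  lex  "read"
[0,3] S  >  k=2

[0,3] S   >
  [0,2] S/(S/NP)   <
    [0,1] "built" : NP
    [1,2] "often" : (S/(S/NP))\NP
  [2,3] "read" : S/NP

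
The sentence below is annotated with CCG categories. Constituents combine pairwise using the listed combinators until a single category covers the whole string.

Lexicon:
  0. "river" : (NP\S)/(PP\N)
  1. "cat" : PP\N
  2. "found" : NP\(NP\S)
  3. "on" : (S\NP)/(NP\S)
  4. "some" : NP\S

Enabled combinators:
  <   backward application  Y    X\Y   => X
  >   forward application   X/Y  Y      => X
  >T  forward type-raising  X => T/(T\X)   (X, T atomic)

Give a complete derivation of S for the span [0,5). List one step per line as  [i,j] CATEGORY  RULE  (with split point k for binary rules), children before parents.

[0,5] S   <
  [0,3] NP   <
    [0,2] NP\S   >
      [0,1] "river" : (NP\S)/(PP\N)
      [1,2] "cat" : PP\N
    [2,3] "found" : NP\(NP\S)
  [3,5] S\NP   >
    [3,4] "on" : (S\NP)/(NP\S)
    [4,5] "some" : NP\S

[0,1] (NP\S)/(PP\N)  lex  "river"
[1,2] PP\N  lex  "cat"
[0,2] NP\S  >  k=1
[2,3] NP\(NP\S)  lex  "found"
[0,3] NP  <  k=2
[3,4] (S\NP)/(NP\S)  lex  "on"
[4,5] NP\S  lex  "some"
[3,5] S\NP  >  k=4
[0,5] S  <  k=3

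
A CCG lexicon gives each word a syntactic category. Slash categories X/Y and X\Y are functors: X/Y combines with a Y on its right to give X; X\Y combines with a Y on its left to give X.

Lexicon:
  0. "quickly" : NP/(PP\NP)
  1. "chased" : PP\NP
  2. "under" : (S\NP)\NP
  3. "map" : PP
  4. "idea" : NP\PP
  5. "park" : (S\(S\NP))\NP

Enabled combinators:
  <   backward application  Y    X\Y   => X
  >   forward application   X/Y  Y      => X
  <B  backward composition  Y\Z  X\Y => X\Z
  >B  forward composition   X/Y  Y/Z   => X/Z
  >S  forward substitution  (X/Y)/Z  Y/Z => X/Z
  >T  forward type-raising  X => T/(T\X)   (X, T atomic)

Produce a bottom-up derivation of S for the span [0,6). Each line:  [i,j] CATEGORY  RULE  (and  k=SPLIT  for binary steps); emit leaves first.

[0,6] S   <
  [0,3] S\NP   <
    [0,2] NP   >
      [0,1] "quickly" : NP/(PP\NP)
      [1,2] "chased" : PP\NP
    [2,3] "under" : (S\NP)\NP
  [3,6] S\(S\NP)   <
    [3,5] NP   >
      [3,4] NP/(NP\PP)   >T
        [3,4] "map" : PP
      [4,5] "idea" : NP\PP
    [5,6] "park" : (S\(S\NP))\NP

[0,1] NP/(PP\NP)  lex  "quickly"
[1,2] PP\NP  lex  "chased"
[0,2] NP  >  k=1
[2,3] (S\NP)\NP  lex  "under"
[0,3] S\NP  <  k=2
[3,4] PP  lex  "map"
[3,4] NP/(NP\PP)  >T
[4,5] NP\PP  lex  "idea"
[3,5] NP  >  k=4
[5,6] (S\(S\NP))\NP  lex  "park"
[3,6] S\(S\NP)  <  k=5
[0,6] S  <  k=3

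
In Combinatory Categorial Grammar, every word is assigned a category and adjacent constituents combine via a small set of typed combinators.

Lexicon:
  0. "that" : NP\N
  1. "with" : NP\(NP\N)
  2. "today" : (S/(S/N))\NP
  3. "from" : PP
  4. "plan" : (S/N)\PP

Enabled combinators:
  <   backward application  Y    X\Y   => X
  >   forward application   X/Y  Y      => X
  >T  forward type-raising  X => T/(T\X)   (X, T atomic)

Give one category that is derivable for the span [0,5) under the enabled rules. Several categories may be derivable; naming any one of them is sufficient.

[0,5] S   >
  [0,3] S/(S/N)   <
    [0,2] NP   <
      [0,1] "that" : NP\N
      [1,2] "with" : NP\(NP\N)
    [2,3] "today" : (S/(S/N))\NP
  [3,5] S/N   <
    [3,4] "from" : PP
    [4,5] "plan" : (S/N)\PP

S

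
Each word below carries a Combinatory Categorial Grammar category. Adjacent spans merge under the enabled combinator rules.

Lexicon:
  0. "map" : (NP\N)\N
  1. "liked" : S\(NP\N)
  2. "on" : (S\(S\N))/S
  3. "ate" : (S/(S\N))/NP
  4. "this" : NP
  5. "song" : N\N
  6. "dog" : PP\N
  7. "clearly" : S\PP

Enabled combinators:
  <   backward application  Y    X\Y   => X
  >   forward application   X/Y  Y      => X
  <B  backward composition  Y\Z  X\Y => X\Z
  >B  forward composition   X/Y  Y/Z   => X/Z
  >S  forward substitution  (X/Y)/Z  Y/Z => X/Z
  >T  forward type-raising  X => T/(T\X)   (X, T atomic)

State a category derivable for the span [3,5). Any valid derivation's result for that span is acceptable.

S/(S\N)

[0,8] S   <
  [0,2] S\N   <B
    [0,1] "map" : (NP\N)\N
    [1,2] "liked" : S\(NP\N)
  [2,8] S\(S\N)   >
    [2,3] "on" : (S\(S\N))/S
    [3,8] S   >
      [3,5] S/(S\N)   >
        [3,4] "ate" : (S/(S\N))/NP
        [4,5] "this" : NP
      [5,8] S\N   <B
        [5,7] PP\N   <B
          [5,6] "song" : N\N
          [6,7] "dog" : PP\N
        [7,8] "clearly" : S\PP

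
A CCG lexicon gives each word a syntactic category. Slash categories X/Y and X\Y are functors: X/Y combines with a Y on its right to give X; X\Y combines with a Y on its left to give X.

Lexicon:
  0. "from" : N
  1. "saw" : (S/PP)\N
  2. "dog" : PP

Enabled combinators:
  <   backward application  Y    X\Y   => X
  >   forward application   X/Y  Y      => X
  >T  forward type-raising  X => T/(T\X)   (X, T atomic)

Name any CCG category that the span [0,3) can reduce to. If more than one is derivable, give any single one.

[0,3] S   >
  [0,2] S/PP   <
    [0,1] "from" : N
    [1,2] "saw" : (S/PP)\N
  [2,3] "dog" : PP

S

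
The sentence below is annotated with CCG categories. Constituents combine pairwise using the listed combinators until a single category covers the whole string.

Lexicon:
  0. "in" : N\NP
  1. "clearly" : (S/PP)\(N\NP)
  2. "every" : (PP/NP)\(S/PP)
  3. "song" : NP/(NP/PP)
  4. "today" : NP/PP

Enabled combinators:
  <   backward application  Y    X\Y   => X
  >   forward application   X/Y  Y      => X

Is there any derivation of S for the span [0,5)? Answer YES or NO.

NO

N\NP (S/PP)\(N\NP) (PP/NP)\(S/PP) NP/(NP/PP) NP/PP
CKY chart[0,5] = {PP}; S ∉ chart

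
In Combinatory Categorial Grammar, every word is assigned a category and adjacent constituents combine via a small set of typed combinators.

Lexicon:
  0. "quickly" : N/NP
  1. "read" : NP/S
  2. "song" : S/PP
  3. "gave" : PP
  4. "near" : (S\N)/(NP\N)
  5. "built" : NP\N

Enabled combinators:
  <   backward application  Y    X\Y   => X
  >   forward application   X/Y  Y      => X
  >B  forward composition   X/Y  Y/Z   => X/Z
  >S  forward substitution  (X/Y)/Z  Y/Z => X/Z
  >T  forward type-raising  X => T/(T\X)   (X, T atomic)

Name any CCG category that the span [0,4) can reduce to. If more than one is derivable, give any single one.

N

[0,6] S   <
  [0,4] N   >
    [0,1] "quickly" : N/NP
    [1,4] NP   >
      [1,3] NP/PP   >B
        [1,2] "read" : NP/S
        [2,3] "song" : S/PP
      [3,4] "gave" : PP
  [4,6] S\N   >
    [4,5] "near" : (S\N)/(NP\N)
    [5,6] "built" : NP\N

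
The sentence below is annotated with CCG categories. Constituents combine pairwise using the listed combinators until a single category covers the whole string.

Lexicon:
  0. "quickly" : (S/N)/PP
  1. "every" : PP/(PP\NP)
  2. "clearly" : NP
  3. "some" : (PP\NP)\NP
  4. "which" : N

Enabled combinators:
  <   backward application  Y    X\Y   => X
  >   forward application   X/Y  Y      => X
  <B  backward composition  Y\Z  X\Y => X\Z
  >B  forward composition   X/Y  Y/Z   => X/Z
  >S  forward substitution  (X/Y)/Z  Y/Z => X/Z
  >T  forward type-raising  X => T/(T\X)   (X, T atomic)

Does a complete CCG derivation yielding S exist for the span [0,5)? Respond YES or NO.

[0,5] S   >
  [0,4] S/N   >
    [0,1] "quickly" : (S/N)/PP
    [1,4] PP   >
      [1,2] "every" : PP/(PP\NP)
      [2,4] PP\NP   <
        [2,3] "clearly" : NP
        [3,4] "some" : (PP\NP)\NP
  [4,5] "which" : N

YES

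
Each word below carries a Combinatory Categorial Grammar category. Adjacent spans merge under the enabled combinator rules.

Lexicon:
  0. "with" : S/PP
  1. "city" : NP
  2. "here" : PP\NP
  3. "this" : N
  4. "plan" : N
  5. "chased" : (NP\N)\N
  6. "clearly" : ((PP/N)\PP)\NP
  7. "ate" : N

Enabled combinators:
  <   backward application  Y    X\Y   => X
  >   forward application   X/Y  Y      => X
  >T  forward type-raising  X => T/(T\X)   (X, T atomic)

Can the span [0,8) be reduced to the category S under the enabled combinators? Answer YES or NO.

[0,8] S   >
  [0,1] "with" : S/PP
  [1,8] PP   >
    [1,7] PP/N   <
      [1,3] PP   <
        [1,2] "city" : NP
        [2,3] "here" : PP\NP
      [3,7] (PP/N)\PP   <
        [3,6] NP   >
          [3,4] NP/(NP\N)   >T
            [3,4] "this" : N
          [4,6] NP\N   <
            [4,5] "plan" : N
            [5,6] "chased" : (NP\N)\N
        [6,7] "clearly" : ((PP/N)\PP)\NP
    [7,8] "ate" : N

YES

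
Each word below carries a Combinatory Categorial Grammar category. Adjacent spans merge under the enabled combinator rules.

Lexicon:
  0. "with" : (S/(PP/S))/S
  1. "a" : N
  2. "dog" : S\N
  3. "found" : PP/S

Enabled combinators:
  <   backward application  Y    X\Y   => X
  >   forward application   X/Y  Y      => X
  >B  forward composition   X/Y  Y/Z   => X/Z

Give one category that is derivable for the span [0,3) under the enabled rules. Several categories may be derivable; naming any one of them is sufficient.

[0,4] S   >
  [0,3] S/(PP/S)   >
    [0,1] "with" : (S/(PP/S))/S
    [1,3] S   <
      [1,2] "a" : N
      [2,3] "dog" : S\N
  [3,4] "found" : PP/S

S/(PP/S)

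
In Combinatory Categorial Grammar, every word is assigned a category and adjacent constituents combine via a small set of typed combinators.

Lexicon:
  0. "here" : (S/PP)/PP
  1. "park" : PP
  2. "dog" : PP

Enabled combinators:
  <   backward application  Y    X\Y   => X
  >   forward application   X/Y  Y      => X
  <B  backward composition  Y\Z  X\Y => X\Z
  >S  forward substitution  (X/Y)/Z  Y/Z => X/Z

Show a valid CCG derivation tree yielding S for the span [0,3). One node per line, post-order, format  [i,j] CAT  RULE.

[0,3] S   >
  [0,2] S/PP   >
    [0,1] "here" : (S/PP)/PP
    [1,2] "park" : PP
  [2,3] "dog" : PP

[0,1] (S/PP)/PP  lex  "here"
[1,2] PP  lex  "park"
[0,2] S/PP  >  k=1
[2,3] PP  lex  "dog"
[0,3] S  >  k=2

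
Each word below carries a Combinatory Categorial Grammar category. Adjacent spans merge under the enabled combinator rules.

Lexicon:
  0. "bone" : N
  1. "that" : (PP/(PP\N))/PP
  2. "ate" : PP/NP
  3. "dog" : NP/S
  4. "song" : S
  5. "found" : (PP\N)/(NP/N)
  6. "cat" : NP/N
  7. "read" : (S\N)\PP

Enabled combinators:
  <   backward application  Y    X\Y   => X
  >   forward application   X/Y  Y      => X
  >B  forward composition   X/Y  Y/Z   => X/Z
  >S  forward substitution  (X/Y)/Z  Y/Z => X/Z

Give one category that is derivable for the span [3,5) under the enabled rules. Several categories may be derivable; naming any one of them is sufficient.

[0,8] S   <
  [0,1] "bone" : N
  [1,8] S\N   <
    [1,7] PP   >
      [1,5] PP/(PP\N)   >
        [1,2] "that" : (PP/(PP\N))/PP
        [2,5] PP   >
          [2,3] "ate" : PP/NP
          [3,5] NP   >
            [3,4] "dog" : NP/S
            [4,5] "song" : S
      [5,7] PP\N   >
        [5,6] "found" : (PP\N)/(NP/N)
        [6,7] "cat" : NP/N
    [7,8] "read" : (S\N)\PP

NP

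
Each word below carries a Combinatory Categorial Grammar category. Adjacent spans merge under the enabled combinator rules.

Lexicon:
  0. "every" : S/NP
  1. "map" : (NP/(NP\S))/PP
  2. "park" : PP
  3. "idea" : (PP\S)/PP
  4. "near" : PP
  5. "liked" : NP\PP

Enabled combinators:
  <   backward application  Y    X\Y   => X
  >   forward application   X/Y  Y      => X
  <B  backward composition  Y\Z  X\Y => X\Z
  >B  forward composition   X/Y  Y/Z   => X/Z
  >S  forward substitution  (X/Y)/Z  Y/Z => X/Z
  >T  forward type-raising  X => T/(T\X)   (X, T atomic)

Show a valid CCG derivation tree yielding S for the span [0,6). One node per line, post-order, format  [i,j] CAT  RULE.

[0,6] S   >
  [0,1] "every" : S/NP
  [1,6] NP   >
    [1,3] NP/(NP\S)   >
      [1,2] "map" : (NP/(NP\S))/PP
      [2,3] "park" : PP
    [3,6] NP\S   <B
      [3,5] PP\S   >
        [3,4] "idea" : (PP\S)/PP
        [4,5] "near" : PP
      [5,6] "liked" : NP\PP

[0,1] S/NP  lex  "every"
[1,2] (NP/(NP\S))/PP  lex  "map"
[2,3] PP  lex  "park"
[1,3] NP/(NP\S)  >  k=2
[3,4] (PP\S)/PP  lex  "idea"
[4,5] PP  lex  "near"
[3,5] PP\S  >  k=4
[5,6] NP\PP  lex  "liked"
[3,6] NP\S  <B  k=5
[1,6] NP  >  k=3
[0,6] S  >  k=1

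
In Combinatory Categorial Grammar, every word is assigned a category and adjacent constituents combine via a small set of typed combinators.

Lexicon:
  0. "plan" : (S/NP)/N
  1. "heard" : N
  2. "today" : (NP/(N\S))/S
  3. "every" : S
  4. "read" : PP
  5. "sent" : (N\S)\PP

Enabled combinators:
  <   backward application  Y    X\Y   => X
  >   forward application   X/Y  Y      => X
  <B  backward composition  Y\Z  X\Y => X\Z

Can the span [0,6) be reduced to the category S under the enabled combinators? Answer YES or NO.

[0,6] S   >
  [0,2] S/NP   >
    [0,1] "plan" : (S/NP)/N
    [1,2] "heard" : N
  [2,6] NP   >
    [2,4] NP/(N\S)   >
      [2,3] "today" : (NP/(N\S))/S
      [3,4] "every" : S
    [4,6] N\S   <
      [4,5] "read" : PP
      [5,6] "sent" : (N\S)\PP

YES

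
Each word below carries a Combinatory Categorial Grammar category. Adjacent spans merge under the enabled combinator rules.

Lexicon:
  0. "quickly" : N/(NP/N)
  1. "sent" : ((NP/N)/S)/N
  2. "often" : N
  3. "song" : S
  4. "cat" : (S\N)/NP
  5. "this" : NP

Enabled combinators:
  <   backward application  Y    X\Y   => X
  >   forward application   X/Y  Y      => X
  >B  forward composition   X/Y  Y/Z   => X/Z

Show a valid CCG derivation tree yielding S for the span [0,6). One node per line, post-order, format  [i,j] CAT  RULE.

[0,6] S   <
  [0,4] N   >
    [0,3] N/S   >B
      [0,1] "quickly" : N/(NP/N)
      [1,3] (NP/N)/S   >
        [1,2] "sent" : ((NP/N)/S)/N
        [2,3] "often" : N
    [3,4] "song" : S
  [4,6] S\N   >
    [4,5] "cat" : (S\N)/NP
    [5,6] "this" : NP

[0,1] N/(NP/N)  lex  "quickly"
[1,2] ((NP/N)/S)/N  lex  "sent"
[2,3] N  lex  "often"
[1,3] (NP/N)/S  >  k=2
[0,3] N/S  >B  k=1
[3,4] S  lex  "song"
[0,4] N  >  k=3
[4,5] (S\N)/NP  lex  "cat"
[5,6] NP  lex  "this"
[4,6] S\N  >  k=5
[0,6] S  <  k=4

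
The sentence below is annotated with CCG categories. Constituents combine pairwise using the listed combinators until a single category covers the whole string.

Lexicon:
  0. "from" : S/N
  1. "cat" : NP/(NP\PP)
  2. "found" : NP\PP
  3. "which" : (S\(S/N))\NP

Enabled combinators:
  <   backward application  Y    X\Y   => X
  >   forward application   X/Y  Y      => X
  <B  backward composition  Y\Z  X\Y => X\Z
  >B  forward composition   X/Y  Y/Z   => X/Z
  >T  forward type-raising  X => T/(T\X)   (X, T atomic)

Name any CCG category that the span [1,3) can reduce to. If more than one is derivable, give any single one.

NP

[0,4] S   <
  [0,1] "from" : S/N
  [1,4] S\(S/N)   <
    [1,3] NP   >
      [1,2] "cat" : NP/(NP\PP)
      [2,3] "found" : NP\PP
    [3,4] "which" : (S\(S/N))\NP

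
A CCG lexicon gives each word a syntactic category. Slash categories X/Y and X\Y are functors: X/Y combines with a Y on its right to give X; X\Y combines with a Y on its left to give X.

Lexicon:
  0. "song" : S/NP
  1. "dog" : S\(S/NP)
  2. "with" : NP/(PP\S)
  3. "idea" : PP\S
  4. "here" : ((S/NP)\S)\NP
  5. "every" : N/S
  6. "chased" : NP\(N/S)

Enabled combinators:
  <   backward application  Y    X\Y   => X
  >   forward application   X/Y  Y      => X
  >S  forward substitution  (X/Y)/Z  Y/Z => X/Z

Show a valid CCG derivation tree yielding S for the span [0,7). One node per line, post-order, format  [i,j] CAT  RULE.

[0,7] S   >
  [0,5] S/NP   <
    [0,2] S   <
      [0,1] "song" : S/NP
      [1,2] "dog" : S\(S/NP)
    [2,5] (S/NP)\S   <
      [2,4] NP   >
        [2,3] "with" : NP/(PP\S)
        [3,4] "idea" : PP\S
      [4,5] "here" : ((S/NP)\S)\NP
  [5,7] NP   <
    [5,6] "every" : N/S
    [6,7] "chased" : NP\(N/S)

[0,1] S/NP  lex  "song"
[1,2] S\(S/NP)  lex  "dog"
[0,2] S  <  k=1
[2,3] NP/(PP\S)  lex  "with"
[3,4] PP\S  lex  "idea"
[2,4] NP  >  k=3
[4,5] ((S/NP)\S)\NP  lex  "here"
[2,5] (S/NP)\S  <  k=4
[0,5] S/NP  <  k=2
[5,6] N/S  lex  "every"
[6,7] NP\(N/S)  lex  "chased"
[5,7] NP  <  k=6
[0,7] S  >  k=5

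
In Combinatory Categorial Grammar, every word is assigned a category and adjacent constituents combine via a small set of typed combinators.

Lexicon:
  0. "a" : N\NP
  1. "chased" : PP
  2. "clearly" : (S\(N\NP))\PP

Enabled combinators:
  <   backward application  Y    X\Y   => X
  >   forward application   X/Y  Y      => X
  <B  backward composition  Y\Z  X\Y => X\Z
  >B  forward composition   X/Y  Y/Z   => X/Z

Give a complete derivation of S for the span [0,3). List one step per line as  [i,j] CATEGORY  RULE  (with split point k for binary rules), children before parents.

[0,1] N\NP  lex  "a"
[1,2] PP  lex  "chased"
[2,3] (S\(N\NP))\PP  lex  "clearly"
[1,3] S\(N\NP)  <  k=2
[0,3] S  <  k=1

[0,3] S   <
  [0,1] "a" : N\NP
  [1,3] S\(N\NP)   <
    [1,2] "chased" : PP
    [2,3] "clearly" : (S\(N\NP))\PP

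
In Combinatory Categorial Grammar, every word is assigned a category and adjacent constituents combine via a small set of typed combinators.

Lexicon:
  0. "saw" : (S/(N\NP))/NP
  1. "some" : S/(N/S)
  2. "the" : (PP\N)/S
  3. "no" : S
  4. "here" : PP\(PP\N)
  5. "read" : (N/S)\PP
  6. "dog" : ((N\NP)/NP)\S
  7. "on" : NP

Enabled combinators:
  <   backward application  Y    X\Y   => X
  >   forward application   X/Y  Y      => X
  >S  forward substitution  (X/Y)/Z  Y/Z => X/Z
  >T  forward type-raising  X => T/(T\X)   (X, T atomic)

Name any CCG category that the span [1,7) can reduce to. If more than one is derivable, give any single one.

[0,8] S   >
  [0,7] S/NP   >S
    [0,1] "saw" : (S/(N\NP))/NP
    [1,7] (N\NP)/NP   <
      [1,6] S   >
        [1,2] "some" : S/(N/S)
        [2,6] N/S   <
          [2,5] PP   <
            [2,4] PP\N   >
              [2,3] "the" : (PP\N)/S
              [3,4] "no" : S
            [4,5] "here" : PP\(PP\N)
          [5,6] "read" : (N/S)\PP
      [6,7] "dog" : ((N\NP)/NP)\S
  [7,8] "on" : NP

(N\NP)/NP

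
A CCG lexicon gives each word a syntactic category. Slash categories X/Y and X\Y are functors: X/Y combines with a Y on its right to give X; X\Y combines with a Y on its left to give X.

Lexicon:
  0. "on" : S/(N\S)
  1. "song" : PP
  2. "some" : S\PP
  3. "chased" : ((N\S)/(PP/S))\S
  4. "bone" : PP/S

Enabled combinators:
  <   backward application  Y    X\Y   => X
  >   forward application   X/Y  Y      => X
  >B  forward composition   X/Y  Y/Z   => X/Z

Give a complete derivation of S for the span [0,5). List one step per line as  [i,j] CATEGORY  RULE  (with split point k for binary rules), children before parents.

[0,1] S/(N\S)  lex  "on"
[1,2] PP  lex  "song"
[2,3] S\PP  lex  "some"
[1,3] S  <  k=2
[3,4] ((N\S)/(PP/S))\S  lex  "chased"
[1,4] (N\S)/(PP/S)  <  k=3
[4,5] PP/S  lex  "bone"
[1,5] N\S  >  k=4
[0,5] S  >  k=1

[0,5] S   >
  [0,1] "on" : S/(N\S)
  [1,5] N\S   >
    [1,4] (N\S)/(PP/S)   <
      [1,3] S   <
        [1,2] "song" : PP
        [2,3] "some" : S\PP
      [3,4] "chased" : ((N\S)/(PP/S))\S
    [4,5] "bone" : PP/S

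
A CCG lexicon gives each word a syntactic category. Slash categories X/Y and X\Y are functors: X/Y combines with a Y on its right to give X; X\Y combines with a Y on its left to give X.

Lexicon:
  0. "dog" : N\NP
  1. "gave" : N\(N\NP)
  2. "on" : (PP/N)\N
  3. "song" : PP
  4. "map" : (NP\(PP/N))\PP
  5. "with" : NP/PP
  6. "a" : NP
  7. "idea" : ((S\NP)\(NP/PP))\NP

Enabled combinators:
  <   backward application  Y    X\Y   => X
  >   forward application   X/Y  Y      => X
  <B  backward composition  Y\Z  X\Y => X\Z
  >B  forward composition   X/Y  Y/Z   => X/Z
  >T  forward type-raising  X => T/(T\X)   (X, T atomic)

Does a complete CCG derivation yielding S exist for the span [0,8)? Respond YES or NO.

[0,8] S   <
  [0,2] N   <
    [0,1] "dog" : N\NP
    [1,2] "gave" : N\(N\NP)
  [2,8] S\N   <B
    [2,5] NP\N   <B
      [2,3] "on" : (PP/N)\N
      [3,5] NP\(PP/N)   <
        [3,4] "song" : PP
        [4,5] "map" : (NP\(PP/N))\PP
    [5,8] S\NP   <
      [5,6] "with" : NP/PP
      [6,8] (S\NP)\(NP/PP)   <
        [6,7] "a" : NP
        [7,8] "idea" : ((S\NP)\(NP/PP))\NP

YES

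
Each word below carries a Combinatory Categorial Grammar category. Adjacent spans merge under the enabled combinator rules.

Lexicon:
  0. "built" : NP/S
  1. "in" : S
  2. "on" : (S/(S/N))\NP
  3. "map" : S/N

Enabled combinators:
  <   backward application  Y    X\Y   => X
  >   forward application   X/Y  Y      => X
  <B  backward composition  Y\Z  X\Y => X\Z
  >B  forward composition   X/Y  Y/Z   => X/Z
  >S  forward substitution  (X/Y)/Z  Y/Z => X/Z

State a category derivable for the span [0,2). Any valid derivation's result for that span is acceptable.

NP

[0,4] S   >
  [0,3] S/(S/N)   <
    [0,2] NP   >
      [0,1] "built" : NP/S
      [1,2] "in" : S
    [2,3] "on" : (S/(S/N))\NP
  [3,4] "map" : S/N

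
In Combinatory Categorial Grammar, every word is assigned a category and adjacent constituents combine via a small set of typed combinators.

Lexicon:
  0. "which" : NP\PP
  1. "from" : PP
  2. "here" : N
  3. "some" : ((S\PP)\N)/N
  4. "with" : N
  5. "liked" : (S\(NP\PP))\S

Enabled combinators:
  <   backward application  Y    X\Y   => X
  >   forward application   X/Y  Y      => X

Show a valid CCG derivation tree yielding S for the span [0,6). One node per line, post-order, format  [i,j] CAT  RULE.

[0,1] NP\PP  lex  "which"
[1,2] PP  lex  "from"
[2,3] N  lex  "here"
[3,4] ((S\PP)\N)/N  lex  "some"
[4,5] N  lex  "with"
[3,5] (S\PP)\N  >  k=4
[2,5] S\PP  <  k=3
[1,5] S  <  k=2
[5,6] (S\(NP\PP))\S  lex  "liked"
[1,6] S\(NP\PP)  <  k=5
[0,6] S  <  k=1

[0,6] S   <
  [0,1] "which" : NP\PP
  [1,6] S\(NP\PP)   <
    [1,5] S   <
      [1,2] "from" : PP
      [2,5] S\PP   <
        [2,3] "here" : N
        [3,5] (S\PP)\N   >
          [3,4] "some" : ((S\PP)\N)/N
          [4,5] "with" : N
    [5,6] "liked" : (S\(NP\PP))\S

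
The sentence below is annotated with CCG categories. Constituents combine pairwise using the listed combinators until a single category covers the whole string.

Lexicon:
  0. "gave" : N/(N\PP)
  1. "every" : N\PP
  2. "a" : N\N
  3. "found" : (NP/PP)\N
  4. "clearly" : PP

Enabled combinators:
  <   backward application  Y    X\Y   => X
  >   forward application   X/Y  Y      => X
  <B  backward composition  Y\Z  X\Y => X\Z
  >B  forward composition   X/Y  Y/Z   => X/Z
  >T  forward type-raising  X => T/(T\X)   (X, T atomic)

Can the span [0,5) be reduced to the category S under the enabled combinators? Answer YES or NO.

N/(N\PP) N\PP N\N (NP/PP)\N PP
CKY chart[0,5] = {N/(N\NP), NP, NP/(NP\NP), NP/(PP\PP), PP/(PP\NP), S/(S\NP)}; S ∉ chart

NO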